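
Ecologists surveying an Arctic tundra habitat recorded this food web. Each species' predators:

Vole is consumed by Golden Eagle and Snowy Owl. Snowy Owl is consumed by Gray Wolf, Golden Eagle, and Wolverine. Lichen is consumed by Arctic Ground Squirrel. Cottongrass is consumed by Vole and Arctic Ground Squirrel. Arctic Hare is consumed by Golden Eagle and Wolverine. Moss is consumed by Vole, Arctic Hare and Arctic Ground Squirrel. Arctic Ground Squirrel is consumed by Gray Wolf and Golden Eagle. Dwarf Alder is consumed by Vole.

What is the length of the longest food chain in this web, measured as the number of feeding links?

3 links

One longest chain: Cottongrass → Vole → Snowy Owl → Gray Wolf.
It has 4 species and 3 links.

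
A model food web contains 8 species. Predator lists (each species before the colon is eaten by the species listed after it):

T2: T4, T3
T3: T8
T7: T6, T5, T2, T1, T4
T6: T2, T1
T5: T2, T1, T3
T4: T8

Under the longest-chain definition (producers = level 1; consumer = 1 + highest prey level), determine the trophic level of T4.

Trophic level 4

T7 is a producer → level 1.
T6 eats T7 → level 2.
T2 eats T6 (level 2); other prey at levels: T7 1, T5 2 → level 3.
T4 eats T2 (level 3); other prey at levels: T7 1 → level 4.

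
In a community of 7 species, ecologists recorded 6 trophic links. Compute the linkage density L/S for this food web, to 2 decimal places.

There are L = 6 links among S = 7 species.
L/S = 6/7 = 0.8571 ≈ 0.86.

L/S = 0.86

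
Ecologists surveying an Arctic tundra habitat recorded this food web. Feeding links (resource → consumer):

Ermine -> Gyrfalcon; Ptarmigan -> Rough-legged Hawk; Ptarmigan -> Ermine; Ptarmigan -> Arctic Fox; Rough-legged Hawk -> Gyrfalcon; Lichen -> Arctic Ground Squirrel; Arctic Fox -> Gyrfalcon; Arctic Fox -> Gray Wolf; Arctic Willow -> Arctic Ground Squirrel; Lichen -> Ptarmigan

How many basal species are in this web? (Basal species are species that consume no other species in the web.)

2

Basal species (no prey listed): Lichen, Arctic Willow.
Count: 2.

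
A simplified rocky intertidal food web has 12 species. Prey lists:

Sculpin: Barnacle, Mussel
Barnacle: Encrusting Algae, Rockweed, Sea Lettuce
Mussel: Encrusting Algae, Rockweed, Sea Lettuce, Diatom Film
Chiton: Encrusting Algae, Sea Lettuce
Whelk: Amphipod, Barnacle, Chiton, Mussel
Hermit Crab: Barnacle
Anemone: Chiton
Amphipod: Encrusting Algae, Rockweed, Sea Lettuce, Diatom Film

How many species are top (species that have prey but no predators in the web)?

4

Top species (has prey, but nothing eats it): Anemone, Hermit Crab, Sculpin, Whelk.
Count: 4.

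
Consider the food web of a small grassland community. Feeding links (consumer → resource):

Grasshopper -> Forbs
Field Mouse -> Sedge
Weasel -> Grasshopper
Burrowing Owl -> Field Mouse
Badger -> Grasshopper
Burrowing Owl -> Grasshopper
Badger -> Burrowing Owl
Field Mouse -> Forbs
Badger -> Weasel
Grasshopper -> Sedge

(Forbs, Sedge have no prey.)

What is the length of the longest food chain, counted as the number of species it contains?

4 species

One longest chain: Forbs → Grasshopper → Weasel → Badger.
It has 4 species and 3 links.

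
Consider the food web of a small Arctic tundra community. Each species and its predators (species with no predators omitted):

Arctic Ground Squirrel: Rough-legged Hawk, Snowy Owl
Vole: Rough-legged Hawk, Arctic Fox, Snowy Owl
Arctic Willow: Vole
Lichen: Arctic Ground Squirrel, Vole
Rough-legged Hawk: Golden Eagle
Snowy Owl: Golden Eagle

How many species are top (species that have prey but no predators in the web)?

2

Top species (has prey, but nothing eats it): Arctic Fox, Golden Eagle.
Count: 2.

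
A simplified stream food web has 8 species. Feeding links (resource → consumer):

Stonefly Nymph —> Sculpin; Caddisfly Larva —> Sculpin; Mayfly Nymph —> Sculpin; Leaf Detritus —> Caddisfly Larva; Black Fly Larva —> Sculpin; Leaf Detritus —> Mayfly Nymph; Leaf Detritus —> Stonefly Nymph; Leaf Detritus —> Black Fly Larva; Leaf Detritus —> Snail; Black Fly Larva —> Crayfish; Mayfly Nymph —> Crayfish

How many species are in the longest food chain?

One longest chain: Leaf Detritus → Black Fly Larva → Crayfish.
It has 3 species and 2 links.

3 species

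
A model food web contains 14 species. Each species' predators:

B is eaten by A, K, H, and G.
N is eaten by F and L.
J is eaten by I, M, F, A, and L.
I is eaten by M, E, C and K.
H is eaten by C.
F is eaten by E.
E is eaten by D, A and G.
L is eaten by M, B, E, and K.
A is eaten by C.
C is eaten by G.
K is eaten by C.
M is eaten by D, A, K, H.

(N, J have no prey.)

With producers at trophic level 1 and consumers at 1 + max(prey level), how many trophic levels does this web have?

Producers (level 1): N, J.
N → L → M → H → C → G gives G level 6.
No species has a prey at level 6, so no species reaches level 7.

6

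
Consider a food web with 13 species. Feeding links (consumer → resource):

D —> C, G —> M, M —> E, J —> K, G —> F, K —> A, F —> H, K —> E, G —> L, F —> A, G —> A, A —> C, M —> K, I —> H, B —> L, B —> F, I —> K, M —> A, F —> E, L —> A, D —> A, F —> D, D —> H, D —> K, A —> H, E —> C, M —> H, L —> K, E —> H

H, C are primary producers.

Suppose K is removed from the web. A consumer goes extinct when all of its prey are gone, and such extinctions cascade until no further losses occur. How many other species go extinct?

Remove K.
Round 1: J (all prey gone) → extinct.
No further losses. Total secondary extinctions: 1.

1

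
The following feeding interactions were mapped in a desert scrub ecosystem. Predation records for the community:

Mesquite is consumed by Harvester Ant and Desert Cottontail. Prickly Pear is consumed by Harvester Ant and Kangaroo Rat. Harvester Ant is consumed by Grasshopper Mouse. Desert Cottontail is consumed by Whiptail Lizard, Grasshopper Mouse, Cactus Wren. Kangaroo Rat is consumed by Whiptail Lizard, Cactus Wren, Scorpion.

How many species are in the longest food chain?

3 species

One longest chain: Prickly Pear → Harvester Ant → Grasshopper Mouse.
It has 3 species and 2 links.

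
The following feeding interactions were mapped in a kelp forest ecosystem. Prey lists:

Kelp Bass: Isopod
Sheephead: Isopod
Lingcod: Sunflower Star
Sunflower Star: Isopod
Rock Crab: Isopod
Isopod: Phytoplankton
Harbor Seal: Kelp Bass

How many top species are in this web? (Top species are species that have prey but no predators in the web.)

Top species (has prey, but nothing eats it): Sheephead, Rock Crab, Lingcod, Harbor Seal.
Count: 4.

4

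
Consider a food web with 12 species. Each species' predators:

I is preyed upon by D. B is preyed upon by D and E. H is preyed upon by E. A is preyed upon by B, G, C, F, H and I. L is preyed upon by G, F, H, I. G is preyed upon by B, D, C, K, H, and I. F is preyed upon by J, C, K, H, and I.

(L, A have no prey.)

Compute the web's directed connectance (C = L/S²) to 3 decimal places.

The web has S = 12 species and L = 25 feeding links.
C = L / S² = 25 / 144 = 0.1736 ≈ 0.174.

C = 0.174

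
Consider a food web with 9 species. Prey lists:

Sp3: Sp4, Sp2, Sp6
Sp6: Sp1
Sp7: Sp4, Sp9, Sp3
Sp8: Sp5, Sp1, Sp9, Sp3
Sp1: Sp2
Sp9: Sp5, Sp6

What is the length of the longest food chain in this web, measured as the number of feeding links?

One longest chain: Sp2 → Sp1 → Sp6 → Sp9 → Sp8.
It has 5 species and 4 links.

4 links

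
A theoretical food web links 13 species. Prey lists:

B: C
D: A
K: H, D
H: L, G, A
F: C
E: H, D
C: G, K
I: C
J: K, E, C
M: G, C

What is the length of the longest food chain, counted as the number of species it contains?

One longest chain: L → H → K → C → J.
It has 5 species and 4 links.

5 species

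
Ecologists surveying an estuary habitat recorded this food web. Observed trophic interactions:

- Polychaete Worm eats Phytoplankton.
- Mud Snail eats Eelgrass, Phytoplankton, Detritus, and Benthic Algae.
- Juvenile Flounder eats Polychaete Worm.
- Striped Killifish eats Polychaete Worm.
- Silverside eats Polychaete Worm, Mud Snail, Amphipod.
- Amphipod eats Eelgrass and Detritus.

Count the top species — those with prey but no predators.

3

Top species (has prey, but nothing eats it): Striped Killifish, Silverside, Juvenile Flounder.
Count: 3.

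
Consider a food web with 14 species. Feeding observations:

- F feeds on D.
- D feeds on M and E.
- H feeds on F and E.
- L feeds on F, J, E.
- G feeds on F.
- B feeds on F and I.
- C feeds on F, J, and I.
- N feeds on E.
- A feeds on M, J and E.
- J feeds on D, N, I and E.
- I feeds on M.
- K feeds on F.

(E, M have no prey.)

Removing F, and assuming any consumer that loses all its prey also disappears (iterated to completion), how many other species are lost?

2

Remove F.
Round 1: G (all prey gone), K (all prey gone) → extinct.
No further losses. Total secondary extinctions: 2.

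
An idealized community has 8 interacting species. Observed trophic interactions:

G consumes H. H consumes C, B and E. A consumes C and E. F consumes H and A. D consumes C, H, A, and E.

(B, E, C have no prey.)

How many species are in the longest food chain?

One longest chain: B → H → G.
It has 3 species and 2 links.

3 species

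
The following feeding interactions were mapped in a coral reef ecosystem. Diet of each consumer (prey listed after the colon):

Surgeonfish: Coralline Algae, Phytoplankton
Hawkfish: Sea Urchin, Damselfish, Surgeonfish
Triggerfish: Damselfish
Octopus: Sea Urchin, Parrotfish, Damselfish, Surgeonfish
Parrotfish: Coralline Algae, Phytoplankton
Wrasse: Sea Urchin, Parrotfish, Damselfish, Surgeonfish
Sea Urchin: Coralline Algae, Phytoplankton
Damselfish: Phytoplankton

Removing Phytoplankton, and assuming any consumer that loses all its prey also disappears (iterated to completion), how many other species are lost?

Remove Phytoplankton.
Round 1: Damselfish (all prey gone) → extinct.
Round 2: Triggerfish (all prey gone) → extinct.
No further losses. Total secondary extinctions: 2.

2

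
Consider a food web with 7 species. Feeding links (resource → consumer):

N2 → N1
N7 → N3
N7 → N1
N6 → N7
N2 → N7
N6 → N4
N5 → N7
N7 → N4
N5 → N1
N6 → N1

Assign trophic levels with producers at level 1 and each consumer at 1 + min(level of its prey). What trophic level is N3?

Trophic level 3

N2 is a producer → level 1.
N7 eats N2 → level 2.
N3 eats N7 → level 3.
No prey of N3 is below level 2, so 3 is the minimum.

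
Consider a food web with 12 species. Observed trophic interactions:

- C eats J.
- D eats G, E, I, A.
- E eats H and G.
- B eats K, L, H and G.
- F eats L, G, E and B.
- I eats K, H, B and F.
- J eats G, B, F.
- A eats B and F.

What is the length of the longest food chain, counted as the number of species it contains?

5 species

One longest chain: G → E → F → A → D.
It has 5 species and 4 links.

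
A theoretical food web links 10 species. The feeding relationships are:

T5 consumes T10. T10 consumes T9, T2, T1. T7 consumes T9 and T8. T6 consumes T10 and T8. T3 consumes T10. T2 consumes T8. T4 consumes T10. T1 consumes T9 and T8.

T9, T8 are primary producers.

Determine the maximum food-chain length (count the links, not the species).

One longest chain: T8 → T2 → T10 → T5.
It has 4 species and 3 links.

3 links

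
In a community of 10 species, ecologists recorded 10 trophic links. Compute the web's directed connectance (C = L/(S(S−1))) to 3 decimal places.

C = 0.111

The web has S = 10 species and L = 10 feeding links.
C = L / (S(S−1)) = 10 / 90 = 0.1111 ≈ 0.111.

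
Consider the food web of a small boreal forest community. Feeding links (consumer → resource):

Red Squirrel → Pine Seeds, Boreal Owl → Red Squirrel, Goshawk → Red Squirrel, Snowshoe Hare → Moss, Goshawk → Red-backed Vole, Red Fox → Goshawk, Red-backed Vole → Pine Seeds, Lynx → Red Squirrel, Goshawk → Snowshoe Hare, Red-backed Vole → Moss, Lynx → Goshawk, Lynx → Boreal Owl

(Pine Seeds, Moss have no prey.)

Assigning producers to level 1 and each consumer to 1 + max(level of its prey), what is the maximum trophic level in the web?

Producers (level 1): Pine Seeds, Moss.
Pine Seeds → Red Squirrel → Goshawk → Red Fox gives Red Fox level 4.
No species has a prey at level 4, so no species reaches level 5.

4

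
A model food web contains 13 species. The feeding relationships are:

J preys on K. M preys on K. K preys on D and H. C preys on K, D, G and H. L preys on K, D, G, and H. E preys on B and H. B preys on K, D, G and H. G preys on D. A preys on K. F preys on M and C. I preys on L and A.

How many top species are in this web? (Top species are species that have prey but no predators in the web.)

Top species (has prey, but nothing eats it): J, F, I, E.
Count: 4.

4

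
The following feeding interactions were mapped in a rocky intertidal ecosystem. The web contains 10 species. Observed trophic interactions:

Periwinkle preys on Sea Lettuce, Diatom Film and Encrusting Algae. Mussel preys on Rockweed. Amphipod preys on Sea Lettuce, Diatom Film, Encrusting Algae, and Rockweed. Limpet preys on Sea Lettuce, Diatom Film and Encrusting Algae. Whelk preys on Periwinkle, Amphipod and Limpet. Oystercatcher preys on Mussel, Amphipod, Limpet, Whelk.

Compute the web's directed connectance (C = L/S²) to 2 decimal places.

C = 0.18

The web has S = 10 species and L = 18 feeding links.
C = L / S² = 18 / 100 = 0.1800 ≈ 0.18.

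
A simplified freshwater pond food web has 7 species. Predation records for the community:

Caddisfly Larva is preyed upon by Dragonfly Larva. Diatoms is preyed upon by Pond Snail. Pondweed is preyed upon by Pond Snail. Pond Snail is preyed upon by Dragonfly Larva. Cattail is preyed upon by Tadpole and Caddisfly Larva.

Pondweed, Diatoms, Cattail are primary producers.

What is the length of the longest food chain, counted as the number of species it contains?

One longest chain: Cattail → Caddisfly Larva → Dragonfly Larva.
It has 3 species and 2 links.

3 species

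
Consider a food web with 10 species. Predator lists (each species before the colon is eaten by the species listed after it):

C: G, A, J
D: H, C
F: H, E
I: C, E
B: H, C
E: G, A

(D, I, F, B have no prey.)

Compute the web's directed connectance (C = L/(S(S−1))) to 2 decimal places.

The web has S = 10 species and L = 13 feeding links.
C = L / (S(S−1)) = 13 / 90 = 0.1444 ≈ 0.14.

C = 0.14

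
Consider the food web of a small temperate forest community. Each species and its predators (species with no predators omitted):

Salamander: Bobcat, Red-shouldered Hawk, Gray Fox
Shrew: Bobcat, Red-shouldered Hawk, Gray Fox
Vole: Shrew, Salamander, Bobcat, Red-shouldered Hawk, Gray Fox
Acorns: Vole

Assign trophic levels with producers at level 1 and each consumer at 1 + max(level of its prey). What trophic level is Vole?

Acorns is a producer → level 1.
Vole eats Acorns → level 2.

Trophic level 2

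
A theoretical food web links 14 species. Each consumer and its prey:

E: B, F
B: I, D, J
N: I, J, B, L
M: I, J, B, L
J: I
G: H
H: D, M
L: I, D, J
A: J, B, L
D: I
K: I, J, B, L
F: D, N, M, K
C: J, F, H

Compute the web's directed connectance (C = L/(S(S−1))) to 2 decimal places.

C = 0.19

The web has S = 14 species and L = 35 feeding links.
C = L / (S(S−1)) = 35 / 182 = 0.1923 ≈ 0.19.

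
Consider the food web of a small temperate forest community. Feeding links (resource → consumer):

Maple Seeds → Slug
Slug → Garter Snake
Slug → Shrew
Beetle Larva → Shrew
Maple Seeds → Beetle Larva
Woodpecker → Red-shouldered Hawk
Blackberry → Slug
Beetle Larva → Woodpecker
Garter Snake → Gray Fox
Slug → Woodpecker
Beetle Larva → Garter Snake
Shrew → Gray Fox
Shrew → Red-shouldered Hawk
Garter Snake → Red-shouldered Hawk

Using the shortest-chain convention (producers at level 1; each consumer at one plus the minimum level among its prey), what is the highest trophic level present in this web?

Producers (level 1): Maple Seeds, Blackberry.
Following each consumer down to its lowest-level prey: Maple Seeds → Beetle Larva → Garter Snake → Red-shouldered Hawk (levels 1 through 4).
All prey of Red-shouldered Hawk (Garter Snake 3, Woodpecker 3, Shrew 3) are at level 3 or above, so Red-shouldered Hawk is at level 1 + 3 = 4.
Every consumer has at least one prey at level 3 or below, so none exceeds level 4.

4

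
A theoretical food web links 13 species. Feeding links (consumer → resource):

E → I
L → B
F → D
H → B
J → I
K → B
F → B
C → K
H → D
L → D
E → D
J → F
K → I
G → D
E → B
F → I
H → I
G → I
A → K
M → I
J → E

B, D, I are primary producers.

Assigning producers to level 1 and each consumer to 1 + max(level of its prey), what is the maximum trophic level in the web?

3

Producers (level 1): B, D, I.
B → K → C gives C level 3.
No species has a prey at level 3, so no species reaches level 4.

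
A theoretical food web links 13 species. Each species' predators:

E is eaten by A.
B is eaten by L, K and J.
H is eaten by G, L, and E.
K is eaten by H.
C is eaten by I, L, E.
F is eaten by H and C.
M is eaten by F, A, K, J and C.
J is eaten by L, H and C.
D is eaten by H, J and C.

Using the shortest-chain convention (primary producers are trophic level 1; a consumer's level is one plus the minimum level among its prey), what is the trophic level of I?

Trophic level 3

M is a producer → level 1.
C eats M → level 2.
I eats C → level 3.
No prey of I is below level 2, so 3 is the minimum.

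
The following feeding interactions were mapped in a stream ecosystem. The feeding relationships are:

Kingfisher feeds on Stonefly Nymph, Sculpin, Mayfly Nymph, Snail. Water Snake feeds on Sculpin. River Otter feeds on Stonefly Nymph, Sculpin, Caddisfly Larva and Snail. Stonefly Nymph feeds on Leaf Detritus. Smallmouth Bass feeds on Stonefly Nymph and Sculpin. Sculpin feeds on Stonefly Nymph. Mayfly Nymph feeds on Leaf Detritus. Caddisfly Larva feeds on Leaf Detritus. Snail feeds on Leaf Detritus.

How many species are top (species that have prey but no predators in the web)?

4

Top species (has prey, but nothing eats it): Water Snake, Smallmouth Bass, Kingfisher, River Otter.
Count: 4.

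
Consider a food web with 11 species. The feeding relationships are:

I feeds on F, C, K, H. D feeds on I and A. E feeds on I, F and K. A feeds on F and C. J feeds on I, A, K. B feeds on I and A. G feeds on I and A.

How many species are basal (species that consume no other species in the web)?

Basal species (no prey listed): K, F, H, C.
Count: 4.

4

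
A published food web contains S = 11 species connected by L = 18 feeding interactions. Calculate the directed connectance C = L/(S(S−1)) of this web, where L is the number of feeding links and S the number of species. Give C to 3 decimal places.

C = 0.164

The web has S = 11 species and L = 18 feeding links.
C = L / (S(S−1)) = 18 / 110 = 0.1636 ≈ 0.164.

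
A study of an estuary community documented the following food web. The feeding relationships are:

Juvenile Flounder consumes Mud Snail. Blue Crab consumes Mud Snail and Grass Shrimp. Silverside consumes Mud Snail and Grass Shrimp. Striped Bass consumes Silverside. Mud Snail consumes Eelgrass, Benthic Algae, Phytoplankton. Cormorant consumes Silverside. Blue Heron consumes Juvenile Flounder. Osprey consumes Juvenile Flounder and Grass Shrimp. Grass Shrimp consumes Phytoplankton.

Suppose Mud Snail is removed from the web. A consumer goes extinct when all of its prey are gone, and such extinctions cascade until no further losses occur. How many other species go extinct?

Remove Mud Snail.
Round 1: Juvenile Flounder (all prey gone) → extinct.
Round 2: Blue Heron (all prey gone) → extinct.
No further losses. Total secondary extinctions: 2.

2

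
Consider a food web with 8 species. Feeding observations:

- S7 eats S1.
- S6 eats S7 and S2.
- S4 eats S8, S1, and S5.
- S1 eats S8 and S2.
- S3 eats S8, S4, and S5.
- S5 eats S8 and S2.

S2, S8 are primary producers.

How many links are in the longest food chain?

3 links

One longest chain: S2 → S1 → S7 → S6.
It has 4 species and 3 links.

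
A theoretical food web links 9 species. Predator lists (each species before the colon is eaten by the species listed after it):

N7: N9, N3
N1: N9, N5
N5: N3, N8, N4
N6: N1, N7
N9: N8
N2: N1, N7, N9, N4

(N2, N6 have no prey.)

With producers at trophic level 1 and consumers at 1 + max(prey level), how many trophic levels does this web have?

Producers (level 1): N2, N6.
N2 → N1 → N9 → N8 gives N8 level 4.
No species has a prey at level 4, so no species reaches level 5.

4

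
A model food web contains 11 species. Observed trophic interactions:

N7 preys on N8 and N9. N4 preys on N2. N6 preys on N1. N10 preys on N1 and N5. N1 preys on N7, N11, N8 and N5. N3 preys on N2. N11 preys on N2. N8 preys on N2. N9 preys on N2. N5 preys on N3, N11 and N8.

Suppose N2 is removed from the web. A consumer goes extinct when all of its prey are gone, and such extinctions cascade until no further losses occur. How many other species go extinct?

10

Remove N2.
Round 1: N4 (all prey gone), N3 (all prey gone), N9 (all prey gone), N11 (all prey gone), N8 (all prey gone) → extinct.
Round 2: N7 (all prey gone), N5 (all prey gone) → extinct.
Round 3: N1 (all prey gone) → extinct.
Round 4: N6 (all prey gone), N10 (all prey gone) → extinct.
No further losses. Total secondary extinctions: 10.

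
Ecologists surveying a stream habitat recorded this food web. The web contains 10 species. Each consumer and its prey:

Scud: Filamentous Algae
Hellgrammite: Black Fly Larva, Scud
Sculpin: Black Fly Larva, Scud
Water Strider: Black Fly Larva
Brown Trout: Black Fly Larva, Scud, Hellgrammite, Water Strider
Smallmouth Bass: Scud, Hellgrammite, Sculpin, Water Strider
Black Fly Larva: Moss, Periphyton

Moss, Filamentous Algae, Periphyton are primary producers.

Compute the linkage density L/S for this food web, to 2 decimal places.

There are L = 16 links among S = 10 species.
L/S = 16/10 = 1.6000 ≈ 1.60.

L/S = 1.60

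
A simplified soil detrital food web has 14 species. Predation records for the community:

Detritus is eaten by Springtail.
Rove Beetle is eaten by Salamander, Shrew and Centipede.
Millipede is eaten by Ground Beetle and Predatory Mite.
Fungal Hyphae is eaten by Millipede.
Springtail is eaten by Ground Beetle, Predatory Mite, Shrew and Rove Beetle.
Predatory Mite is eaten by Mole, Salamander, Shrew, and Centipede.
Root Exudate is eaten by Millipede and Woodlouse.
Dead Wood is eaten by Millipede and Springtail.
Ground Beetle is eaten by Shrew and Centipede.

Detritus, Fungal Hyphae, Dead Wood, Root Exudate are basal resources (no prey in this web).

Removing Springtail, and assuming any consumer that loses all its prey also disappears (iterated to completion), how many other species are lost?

Remove Springtail.
Round 1: Rove Beetle (all prey gone) → extinct.
No further losses. Total secondary extinctions: 1.

1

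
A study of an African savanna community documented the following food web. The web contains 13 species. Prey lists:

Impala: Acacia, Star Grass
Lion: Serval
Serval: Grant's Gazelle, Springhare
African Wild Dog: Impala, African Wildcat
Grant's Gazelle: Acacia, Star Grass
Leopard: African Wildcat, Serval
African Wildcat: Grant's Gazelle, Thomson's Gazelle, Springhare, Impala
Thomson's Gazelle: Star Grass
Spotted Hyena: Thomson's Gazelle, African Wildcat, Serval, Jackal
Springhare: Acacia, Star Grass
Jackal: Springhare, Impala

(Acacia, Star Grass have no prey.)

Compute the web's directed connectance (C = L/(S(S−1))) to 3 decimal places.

C = 0.154

The web has S = 13 species and L = 24 feeding links.
C = L / (S(S−1)) = 24 / 156 = 0.1538 ≈ 0.154.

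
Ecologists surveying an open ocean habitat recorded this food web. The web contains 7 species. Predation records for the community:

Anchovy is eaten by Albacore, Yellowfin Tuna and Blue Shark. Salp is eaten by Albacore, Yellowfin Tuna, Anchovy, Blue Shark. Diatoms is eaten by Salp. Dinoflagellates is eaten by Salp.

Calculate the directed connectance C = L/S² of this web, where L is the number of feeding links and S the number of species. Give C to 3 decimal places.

The web has S = 7 species and L = 9 feeding links.
C = L / S² = 9 / 49 = 0.1837 ≈ 0.184.

C = 0.184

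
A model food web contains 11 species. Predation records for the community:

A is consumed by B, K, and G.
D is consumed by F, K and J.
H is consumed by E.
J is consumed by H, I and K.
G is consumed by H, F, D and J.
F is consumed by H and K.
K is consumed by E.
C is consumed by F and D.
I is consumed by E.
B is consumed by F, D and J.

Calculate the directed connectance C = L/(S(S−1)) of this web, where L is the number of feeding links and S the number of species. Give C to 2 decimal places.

C = 0.21

The web has S = 11 species and L = 23 feeding links.
C = L / (S(S−1)) = 23 / 110 = 0.2091 ≈ 0.21.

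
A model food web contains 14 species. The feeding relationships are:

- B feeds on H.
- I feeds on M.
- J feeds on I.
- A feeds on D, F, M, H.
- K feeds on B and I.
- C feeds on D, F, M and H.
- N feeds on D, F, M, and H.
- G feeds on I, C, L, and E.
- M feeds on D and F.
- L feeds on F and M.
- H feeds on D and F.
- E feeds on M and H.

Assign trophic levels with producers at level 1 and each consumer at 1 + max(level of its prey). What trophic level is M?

Trophic level 2

F is a producer → level 1.
M eats F (level 1); other prey at levels: D 1 → level 2.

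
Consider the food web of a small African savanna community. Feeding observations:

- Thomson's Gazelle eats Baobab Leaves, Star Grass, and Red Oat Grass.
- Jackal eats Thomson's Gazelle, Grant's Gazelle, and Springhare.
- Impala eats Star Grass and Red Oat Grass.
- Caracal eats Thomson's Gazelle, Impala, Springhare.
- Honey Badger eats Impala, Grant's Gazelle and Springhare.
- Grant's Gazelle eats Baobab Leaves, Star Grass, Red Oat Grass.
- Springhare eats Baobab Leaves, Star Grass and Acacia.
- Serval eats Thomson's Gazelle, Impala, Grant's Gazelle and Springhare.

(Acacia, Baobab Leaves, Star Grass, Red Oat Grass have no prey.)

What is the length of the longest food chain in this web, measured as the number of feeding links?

2 links

One longest chain: Star Grass → Impala → Caracal.
It has 3 species and 2 links.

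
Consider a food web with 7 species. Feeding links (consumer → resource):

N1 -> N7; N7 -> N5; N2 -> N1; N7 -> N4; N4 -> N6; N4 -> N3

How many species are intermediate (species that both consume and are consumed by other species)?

3

Intermediate species (has both prey and predators): N4, N7, N1.
Count: 3.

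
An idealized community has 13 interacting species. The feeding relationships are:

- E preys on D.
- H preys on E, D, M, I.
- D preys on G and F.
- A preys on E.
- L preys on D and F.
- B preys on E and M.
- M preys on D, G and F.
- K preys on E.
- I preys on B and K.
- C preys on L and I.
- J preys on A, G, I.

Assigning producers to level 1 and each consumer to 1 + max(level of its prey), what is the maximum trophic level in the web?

6

Producers (level 1): F, G.
F → D → E → K → I → C gives C level 6.
No species has a prey at level 6, so no species reaches level 7.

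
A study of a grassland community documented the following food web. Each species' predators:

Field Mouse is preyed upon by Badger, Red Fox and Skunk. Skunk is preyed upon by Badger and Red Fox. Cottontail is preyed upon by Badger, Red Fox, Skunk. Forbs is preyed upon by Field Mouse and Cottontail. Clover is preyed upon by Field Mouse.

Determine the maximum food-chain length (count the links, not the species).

One longest chain: Forbs → Cottontail → Skunk → Badger.
It has 4 species and 3 links.

3 links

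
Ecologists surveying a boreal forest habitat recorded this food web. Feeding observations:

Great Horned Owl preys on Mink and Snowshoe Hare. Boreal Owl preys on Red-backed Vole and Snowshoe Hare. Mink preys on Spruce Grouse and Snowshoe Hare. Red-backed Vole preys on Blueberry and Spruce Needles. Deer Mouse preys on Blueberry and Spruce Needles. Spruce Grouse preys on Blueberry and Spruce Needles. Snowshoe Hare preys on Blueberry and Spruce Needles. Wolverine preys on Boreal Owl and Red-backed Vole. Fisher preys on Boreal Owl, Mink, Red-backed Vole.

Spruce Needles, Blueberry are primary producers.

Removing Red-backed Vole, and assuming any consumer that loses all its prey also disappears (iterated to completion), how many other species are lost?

0

Remove Red-backed Vole.
Every predator of it retains at least one other prey: Boreal Owl still has Snowshoe Hare; Fisher still has Boreal Owl, Mink; Wolverine still has Boreal Owl.
No consumer loses all prey, so no secondary extinctions occur.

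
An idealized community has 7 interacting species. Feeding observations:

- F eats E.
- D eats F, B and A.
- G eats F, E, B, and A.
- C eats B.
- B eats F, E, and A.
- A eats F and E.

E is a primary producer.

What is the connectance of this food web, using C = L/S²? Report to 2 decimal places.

C = 0.29

The web has S = 7 species and L = 14 feeding links.
C = L / S² = 14 / 49 = 0.2857 ≈ 0.29.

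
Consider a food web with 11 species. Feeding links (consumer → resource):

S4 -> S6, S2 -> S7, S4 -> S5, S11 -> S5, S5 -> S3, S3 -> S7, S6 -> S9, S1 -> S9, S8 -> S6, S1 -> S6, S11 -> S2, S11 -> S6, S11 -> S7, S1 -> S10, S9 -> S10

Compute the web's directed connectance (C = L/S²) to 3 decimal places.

C = 0.124

The web has S = 11 species and L = 15 feeding links.
C = L / S² = 15 / 121 = 0.1240 ≈ 0.124.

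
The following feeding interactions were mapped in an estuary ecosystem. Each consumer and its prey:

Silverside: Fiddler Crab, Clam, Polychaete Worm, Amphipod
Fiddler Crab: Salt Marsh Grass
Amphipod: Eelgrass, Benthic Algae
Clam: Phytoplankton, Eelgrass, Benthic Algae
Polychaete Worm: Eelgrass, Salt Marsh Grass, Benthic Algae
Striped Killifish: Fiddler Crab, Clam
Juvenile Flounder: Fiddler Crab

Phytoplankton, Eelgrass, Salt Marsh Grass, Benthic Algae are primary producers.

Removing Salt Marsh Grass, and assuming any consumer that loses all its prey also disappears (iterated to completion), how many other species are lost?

2

Remove Salt Marsh Grass.
Round 1: Fiddler Crab (all prey gone) → extinct.
Round 2: Juvenile Flounder (all prey gone) → extinct.
No further losses. Total secondary extinctions: 2.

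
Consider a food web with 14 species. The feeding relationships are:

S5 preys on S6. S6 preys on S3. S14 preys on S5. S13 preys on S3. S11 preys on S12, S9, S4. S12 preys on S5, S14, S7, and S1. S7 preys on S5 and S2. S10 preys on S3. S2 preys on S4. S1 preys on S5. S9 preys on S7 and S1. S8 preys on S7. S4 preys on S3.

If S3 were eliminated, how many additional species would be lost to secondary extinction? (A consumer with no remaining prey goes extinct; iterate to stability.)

13

Remove S3.
Round 1: S6 (all prey gone), S10 (all prey gone), S13 (all prey gone), S4 (all prey gone) → extinct.
Round 2: S5 (all prey gone), S2 (all prey gone) → extinct.
Round 3: S1 (all prey gone), S14 (all prey gone), S7 (all prey gone) → extinct.
Round 4: S8 (all prey gone), S9 (all prey gone), S12 (all prey gone) → extinct.
Round 5: S11 (all prey gone) → extinct.
No further losses. Total secondary extinctions: 13.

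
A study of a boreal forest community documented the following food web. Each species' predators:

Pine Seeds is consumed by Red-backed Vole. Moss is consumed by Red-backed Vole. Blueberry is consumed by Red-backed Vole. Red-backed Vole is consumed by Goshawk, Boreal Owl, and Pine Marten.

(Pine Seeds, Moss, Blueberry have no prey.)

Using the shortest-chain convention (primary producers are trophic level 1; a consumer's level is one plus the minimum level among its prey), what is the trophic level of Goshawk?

Trophic level 3

Pine Seeds is a producer → level 1.
Red-backed Vole eats Pine Seeds → level 2.
Goshawk eats Red-backed Vole → level 3.
No prey of Goshawk is below level 2, so 3 is the minimum.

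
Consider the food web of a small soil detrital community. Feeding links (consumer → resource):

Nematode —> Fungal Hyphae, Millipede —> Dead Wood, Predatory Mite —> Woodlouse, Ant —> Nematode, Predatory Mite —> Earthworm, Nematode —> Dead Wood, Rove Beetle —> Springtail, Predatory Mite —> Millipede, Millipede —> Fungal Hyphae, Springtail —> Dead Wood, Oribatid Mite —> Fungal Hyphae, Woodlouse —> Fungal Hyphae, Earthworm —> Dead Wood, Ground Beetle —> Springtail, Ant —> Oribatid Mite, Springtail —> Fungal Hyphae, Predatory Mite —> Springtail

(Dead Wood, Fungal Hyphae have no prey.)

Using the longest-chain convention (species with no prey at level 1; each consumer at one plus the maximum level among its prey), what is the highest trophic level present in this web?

3

Basal resources (level 1): Dead Wood, Fungal Hyphae.
Dead Wood → Springtail → Ground Beetle gives Ground Beetle level 3.
No species has a prey at level 3, so no species reaches level 4.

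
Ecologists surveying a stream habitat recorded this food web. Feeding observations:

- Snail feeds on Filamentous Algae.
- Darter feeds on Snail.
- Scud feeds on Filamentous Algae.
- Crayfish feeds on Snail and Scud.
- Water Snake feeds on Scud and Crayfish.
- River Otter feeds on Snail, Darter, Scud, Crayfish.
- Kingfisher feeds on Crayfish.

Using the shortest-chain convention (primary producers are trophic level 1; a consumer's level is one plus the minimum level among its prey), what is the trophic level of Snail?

Filamentous Algae is a producer → level 1.
Snail eats Filamentous Algae → level 2.

Trophic level 2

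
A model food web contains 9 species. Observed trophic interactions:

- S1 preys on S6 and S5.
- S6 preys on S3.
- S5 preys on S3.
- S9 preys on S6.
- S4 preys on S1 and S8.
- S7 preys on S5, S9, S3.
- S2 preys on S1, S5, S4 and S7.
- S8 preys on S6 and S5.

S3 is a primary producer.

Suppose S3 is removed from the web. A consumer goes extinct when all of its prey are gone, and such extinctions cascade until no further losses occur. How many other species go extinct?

Remove S3.
Round 1: S6 (all prey gone), S5 (all prey gone) → extinct.
Round 2: S8 (all prey gone), S1 (all prey gone), S9 (all prey gone) → extinct.
Round 3: S4 (all prey gone), S7 (all prey gone) → extinct.
Round 4: S2 (all prey gone) → extinct.
No further losses. Total secondary extinctions: 8.

8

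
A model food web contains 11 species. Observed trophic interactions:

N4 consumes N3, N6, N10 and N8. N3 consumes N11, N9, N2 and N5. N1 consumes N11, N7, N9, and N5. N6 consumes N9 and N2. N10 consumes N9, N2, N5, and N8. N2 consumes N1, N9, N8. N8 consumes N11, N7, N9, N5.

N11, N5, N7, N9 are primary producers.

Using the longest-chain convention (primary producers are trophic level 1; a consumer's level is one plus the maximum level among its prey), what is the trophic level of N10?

Trophic level 4

N11 is a producer → level 1.
N1 eats N11 (level 1); other prey at levels: N5 1, N7 1, N9 1 → level 2.
N2 eats N1 (level 2); other prey at levels: N9 1, N8 2 → level 3.
N10 eats N2 (level 3); other prey at levels: N5 1, N9 1, N8 2 → level 4.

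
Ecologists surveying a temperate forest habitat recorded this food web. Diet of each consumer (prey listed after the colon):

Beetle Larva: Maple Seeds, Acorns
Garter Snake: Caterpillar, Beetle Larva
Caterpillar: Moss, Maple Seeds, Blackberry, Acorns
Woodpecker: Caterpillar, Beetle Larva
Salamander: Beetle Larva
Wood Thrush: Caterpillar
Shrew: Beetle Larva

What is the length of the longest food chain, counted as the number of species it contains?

One longest chain: Moss → Caterpillar → Garter Snake.
It has 3 species and 2 links.

3 species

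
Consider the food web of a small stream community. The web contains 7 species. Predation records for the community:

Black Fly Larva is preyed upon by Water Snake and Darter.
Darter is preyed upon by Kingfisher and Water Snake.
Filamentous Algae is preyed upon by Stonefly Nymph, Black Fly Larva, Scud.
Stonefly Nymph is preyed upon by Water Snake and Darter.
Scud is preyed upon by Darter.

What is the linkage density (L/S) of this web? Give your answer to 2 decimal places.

L/S = 1.43

There are L = 10 links among S = 7 species.
L/S = 10/7 = 1.4286 ≈ 1.43.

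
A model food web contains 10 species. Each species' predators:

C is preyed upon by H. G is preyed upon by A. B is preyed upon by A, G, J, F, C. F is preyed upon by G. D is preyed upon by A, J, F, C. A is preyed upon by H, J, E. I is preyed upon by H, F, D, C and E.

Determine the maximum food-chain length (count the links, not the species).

One longest chain: I → D → F → G → A → J.
It has 6 species and 5 links.

5 links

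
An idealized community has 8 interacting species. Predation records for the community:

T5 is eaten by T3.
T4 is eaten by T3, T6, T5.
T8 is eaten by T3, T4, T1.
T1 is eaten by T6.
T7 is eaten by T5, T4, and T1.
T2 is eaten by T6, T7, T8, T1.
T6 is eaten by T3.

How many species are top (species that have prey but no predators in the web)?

Top species (has prey, but nothing eats it): T3.
Count: 1.

1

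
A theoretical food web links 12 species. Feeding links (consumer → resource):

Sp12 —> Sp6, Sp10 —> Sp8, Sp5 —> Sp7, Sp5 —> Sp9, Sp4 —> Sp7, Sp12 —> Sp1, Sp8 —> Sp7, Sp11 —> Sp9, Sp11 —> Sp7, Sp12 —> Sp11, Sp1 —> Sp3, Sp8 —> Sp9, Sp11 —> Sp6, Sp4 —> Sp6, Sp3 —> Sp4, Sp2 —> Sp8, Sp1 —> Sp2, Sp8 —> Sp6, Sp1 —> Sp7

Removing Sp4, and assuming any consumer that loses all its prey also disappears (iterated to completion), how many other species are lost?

1

Remove Sp4.
Round 1: Sp3 (all prey gone) → extinct.
No further losses. Total secondary extinctions: 1.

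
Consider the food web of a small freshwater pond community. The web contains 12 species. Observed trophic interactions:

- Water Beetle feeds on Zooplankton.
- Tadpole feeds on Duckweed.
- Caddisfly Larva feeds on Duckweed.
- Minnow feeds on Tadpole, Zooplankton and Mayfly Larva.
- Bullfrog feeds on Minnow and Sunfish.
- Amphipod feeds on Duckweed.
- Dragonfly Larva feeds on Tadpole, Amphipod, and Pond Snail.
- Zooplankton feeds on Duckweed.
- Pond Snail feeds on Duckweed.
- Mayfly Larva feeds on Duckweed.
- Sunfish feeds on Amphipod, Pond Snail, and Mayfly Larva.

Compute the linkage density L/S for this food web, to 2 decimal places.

L/S = 1.50

There are L = 18 links among S = 12 species.
L/S = 18/12 = 1.5000 ≈ 1.50.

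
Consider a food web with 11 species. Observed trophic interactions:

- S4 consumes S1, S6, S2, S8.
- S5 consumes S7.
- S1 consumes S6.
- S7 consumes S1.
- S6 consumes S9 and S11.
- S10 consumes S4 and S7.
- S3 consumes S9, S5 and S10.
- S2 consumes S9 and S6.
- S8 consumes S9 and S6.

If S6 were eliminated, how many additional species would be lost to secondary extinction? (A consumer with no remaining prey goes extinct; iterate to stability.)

3

Remove S6.
Round 1: S1 (all prey gone) → extinct.
Round 2: S7 (all prey gone) → extinct.
Round 3: S5 (all prey gone) → extinct.
No further losses. Total secondary extinctions: 3.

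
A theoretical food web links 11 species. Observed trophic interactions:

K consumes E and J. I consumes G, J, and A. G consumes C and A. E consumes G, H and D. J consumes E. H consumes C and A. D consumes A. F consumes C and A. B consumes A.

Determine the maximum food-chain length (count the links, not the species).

4 links

One longest chain: C → H → E → J → I.
It has 5 species and 4 links.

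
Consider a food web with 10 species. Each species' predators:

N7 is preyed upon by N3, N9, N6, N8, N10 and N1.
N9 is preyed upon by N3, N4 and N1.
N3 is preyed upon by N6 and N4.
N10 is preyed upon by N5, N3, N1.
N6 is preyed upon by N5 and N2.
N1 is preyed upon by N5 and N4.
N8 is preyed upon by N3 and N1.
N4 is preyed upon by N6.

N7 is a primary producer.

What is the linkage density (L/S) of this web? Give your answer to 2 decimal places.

There are L = 21 links among S = 10 species.
L/S = 21/10 = 2.1000 ≈ 2.10.

L/S = 2.10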